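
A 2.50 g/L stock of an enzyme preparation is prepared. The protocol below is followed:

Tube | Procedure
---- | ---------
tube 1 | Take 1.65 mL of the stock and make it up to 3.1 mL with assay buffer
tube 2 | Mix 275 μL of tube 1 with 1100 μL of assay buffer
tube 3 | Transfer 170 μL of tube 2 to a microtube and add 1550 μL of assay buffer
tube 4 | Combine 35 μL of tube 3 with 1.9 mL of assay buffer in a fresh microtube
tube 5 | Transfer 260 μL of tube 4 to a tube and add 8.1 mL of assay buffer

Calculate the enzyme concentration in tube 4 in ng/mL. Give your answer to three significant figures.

476 ng/mL

Step 1: 1.65 mL brought to 3.1 mL → factor 3.1/1.65 = 1.8788
Step 2: 275 μL + 1100 μL = 1375 μL total → factor 1375/275 = 5
Step 3: 170 μL + 1550 μL = 1720 μL total → factor 1720/170 = 10.118
Step 4: 35 μL + 1.9 mL = 1935 μL total → factor 1935/35 = 55.286
Dilution factor through tube 4 = 1.8788 × 5 × 10.118 × 55.286 = 5254.6
[tube 4] = 2.50 g/L / 5254.6 = 0.0004758 g/L = 476 ng/mL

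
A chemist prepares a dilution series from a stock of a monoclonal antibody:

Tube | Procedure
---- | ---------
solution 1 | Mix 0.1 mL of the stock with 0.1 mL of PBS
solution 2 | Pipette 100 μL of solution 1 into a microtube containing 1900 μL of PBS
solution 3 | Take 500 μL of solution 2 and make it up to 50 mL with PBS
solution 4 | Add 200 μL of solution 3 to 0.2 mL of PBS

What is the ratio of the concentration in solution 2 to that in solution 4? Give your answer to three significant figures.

Step 1: 0.1 mL + 0.1 mL = 0.2 mL total → factor 0.2/0.1 = 2
Step 2: 100 μL + 1900 μL = 2000 μL total → factor 2000/100 = 20
Step 3: 500 μL brought to 50 mL → factor 50000/500 = 100
Step 4: 200 μL + 0.2 mL = 400 μL total → factor 400/200 = 2
Dilution factor to solution 2 = 40; to solution 4 = 8000
[solution 2]/[solution 4] = (factor to solution 4)/(factor to solution 2) = 8000/40 = 200

200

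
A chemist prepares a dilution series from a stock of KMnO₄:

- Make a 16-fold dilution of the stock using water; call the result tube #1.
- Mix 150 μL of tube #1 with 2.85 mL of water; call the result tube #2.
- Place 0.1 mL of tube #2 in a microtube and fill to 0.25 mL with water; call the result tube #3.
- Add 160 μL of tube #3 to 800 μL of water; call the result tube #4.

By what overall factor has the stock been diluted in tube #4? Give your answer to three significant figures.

Step 1: 16-fold → factor 16
Step 2: 150 μL + 2.85 mL = 3000 μL total → factor 3000/150 = 20
Step 3: 0.1 mL brought to 0.25 mL → factor 0.25/0.1 = 2.5
Step 4: 160 μL + 800 μL = 960 μL total → factor 960/160 = 6
Overall dilution factor = 16 × 20 × 2.5 × 6 = 4800

4.80 × 10^3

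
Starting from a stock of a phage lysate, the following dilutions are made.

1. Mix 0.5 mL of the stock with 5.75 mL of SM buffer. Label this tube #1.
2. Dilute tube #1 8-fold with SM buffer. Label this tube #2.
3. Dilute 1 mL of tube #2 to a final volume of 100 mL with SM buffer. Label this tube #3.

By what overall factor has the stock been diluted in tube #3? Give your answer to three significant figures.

Step 1: 0.5 mL + 5.75 mL = 6.25 mL total → factor 6.25/0.5 = 12.5
Step 2: 8-fold → factor 8
Step 3: 1 mL brought to 100 mL → factor 100/1 = 100
Overall dilution factor = 12.5 × 8 × 100 = 10000

1.00 × 10^4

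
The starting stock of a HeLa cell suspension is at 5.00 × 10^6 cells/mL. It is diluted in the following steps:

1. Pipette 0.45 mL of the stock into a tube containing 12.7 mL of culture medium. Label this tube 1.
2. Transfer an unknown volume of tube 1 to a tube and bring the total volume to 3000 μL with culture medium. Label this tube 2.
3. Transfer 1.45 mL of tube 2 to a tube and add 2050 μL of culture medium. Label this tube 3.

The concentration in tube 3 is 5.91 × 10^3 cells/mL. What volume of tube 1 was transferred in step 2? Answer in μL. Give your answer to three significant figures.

Step 1: 0.45 mL + 12.7 mL = 13.15 mL total → factor 13.15/0.45 = 29.222
Step 2: v brought to 3000 μL → factor = 3000 μL/v
Step 3: 1.45 mL + 2050 μL = 3.5 mL total → factor 3.5/1.45 = 2.4138
Product of known-step factors = 70.536
Overall factor = 5.00 × 10^6 cells/mL / (5.91 × 10^3 cells/mL) = 846.02
Step-2 factor = 846.02 / 70.536 = 11.994
v = 3000 μL / 11.994 = 250 μL

250 μL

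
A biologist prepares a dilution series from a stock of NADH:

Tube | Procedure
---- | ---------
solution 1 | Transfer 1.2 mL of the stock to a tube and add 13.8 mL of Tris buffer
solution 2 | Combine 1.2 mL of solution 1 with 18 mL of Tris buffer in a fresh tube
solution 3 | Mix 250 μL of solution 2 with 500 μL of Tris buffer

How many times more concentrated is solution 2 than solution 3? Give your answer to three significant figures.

3.00

Step 1: 1.2 mL + 13.8 mL = 15 mL total → factor 15/1.2 = 12.5
Step 2: 1.2 mL + 18 mL = 19.2 mL total → factor 19.2/1.2 = 16
Step 3: 250 μL + 500 μL = 750 μL total → factor 750/250 = 3
Dilution factor to solution 2 = 200; to solution 3 = 600
[solution 2]/[solution 3] = (factor to solution 3)/(factor to solution 2) = 600/200 = 3.00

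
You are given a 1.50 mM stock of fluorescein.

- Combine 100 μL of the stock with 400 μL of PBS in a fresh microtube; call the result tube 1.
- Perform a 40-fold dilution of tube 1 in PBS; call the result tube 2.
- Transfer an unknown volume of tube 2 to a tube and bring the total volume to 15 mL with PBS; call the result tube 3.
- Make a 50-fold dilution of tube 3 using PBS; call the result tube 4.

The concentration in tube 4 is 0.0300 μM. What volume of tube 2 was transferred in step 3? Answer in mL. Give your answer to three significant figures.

Step 1: 100 μL + 400 μL = 500 μL total → factor 500/100 = 5
Step 2: 40-fold → factor 40
Step 3: v brought to 15 mL → factor = 15 mL/v
Step 4: 50-fold → factor 50
Product of known-step factors = 10000
Overall factor = 1.50 mM / (0.0300 μM) = 50000
Step-3 factor = 50000 / 10000 = 5
v = 15 mL / 5 = 3.00 mL

3.00 mL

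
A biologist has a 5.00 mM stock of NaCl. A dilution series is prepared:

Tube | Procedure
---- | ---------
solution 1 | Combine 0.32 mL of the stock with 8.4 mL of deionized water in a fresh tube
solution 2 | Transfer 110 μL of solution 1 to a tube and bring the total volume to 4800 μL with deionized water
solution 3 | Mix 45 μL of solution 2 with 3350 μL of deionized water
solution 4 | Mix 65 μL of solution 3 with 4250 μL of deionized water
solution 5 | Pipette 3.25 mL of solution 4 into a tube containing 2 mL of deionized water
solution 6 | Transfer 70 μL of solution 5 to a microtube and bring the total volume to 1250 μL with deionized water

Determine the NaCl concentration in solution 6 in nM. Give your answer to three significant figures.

Step 1: 0.32 mL + 8.4 mL = 8.72 mL total → factor 8.72/0.32 = 27.25
Step 2: 110 μL brought to 4800 μL → factor 4800/110 = 43.636
Step 3: 45 μL + 3350 μL = 3395 μL total → factor 3395/45 = 75.444
Step 4: 65 μL + 4250 μL = 4315 μL total → factor 4315/65 = 66.385
Step 5: 3.25 mL + 2 mL = 5.25 mL total → factor 5.25/3.25 = 1.6154
Step 6: 70 μL brought to 1250 μL → factor 1250/70 = 17.857
Overall dilution factor = 27.25 × 43.636 × 75.444 × 66.385 × 1.6154 × 17.857 = 1.7179 × 10^8
Final = 5.00 mM / 1.7179 × 10^8 = 2.911 × 10^-8 mM = 0.0291 nM

0.0291 nM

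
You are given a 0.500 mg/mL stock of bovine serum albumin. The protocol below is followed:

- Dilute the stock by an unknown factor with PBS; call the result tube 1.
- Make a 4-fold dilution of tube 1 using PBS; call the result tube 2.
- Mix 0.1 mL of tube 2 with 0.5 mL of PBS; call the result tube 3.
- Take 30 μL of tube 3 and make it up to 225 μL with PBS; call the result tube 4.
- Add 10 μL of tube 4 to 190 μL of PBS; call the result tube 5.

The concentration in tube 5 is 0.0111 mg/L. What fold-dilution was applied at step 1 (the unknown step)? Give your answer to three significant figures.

Step 1: unknown factor x
Step 2: 4-fold → factor 4
Step 3: 0.1 mL + 0.5 mL = 0.6 mL total → factor 0.6/0.1 = 6
Step 4: 30 μL brought to 225 μL → factor 225/30 = 7.5
Step 5: 10 μL + 190 μL = 200 μL total → factor 200/10 = 20
Product of known-step factors = 3600
Overall factor = 0.500 mg/mL / (0.0111 mg/L) = 45045
x = 45045 / 3600 = 12.5

12.5-fold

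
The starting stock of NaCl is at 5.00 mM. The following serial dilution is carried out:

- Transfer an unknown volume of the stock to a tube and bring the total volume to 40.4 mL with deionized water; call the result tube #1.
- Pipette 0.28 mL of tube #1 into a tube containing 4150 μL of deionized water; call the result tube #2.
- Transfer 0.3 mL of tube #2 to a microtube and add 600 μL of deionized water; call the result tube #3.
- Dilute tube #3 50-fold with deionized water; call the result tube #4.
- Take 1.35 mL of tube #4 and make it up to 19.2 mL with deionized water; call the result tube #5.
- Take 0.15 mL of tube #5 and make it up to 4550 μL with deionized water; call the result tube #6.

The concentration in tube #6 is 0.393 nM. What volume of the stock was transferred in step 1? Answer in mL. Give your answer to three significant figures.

Step 1: v brought to 40.4 mL → factor = 40.4 mL/v
Step 2: 0.28 mL + 4150 μL = 4.43 mL total → factor 4.43/0.28 = 15.821
Step 3: 0.3 mL + 600 μL = 0.9 mL total → factor 0.9/0.3 = 3
Step 4: 50-fold → factor 50
Step 5: 1.35 mL brought to 19.2 mL → factor 19.2/1.35 = 14.222
Step 6: 0.15 mL brought to 4550 μL → factor 4.55/0.15 = 30.333
Product of known-step factors = 1.0238 × 10^6
Overall factor = 5.00 mM / (0.393 nM) = 1.2723 × 10^7
Step-1 factor = 1.2723 × 10^7 / 1.0238 × 10^6 = 12.427
v = 40.4 mL / 12.427 = 3.25 mL

3.25 mL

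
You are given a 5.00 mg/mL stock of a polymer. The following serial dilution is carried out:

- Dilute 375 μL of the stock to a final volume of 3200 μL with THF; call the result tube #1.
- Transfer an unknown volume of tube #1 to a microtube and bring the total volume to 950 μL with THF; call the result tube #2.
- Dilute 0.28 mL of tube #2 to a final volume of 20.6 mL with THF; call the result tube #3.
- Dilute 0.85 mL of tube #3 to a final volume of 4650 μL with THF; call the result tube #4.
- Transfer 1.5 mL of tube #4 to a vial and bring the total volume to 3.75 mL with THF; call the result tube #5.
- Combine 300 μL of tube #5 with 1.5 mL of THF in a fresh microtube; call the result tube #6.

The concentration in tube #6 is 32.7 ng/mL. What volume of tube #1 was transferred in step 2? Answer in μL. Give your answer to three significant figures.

320 μL

Step 1: 375 μL brought to 3200 μL → factor 3200/375 = 8.5333
Step 2: v brought to 950 μL → factor = 950 μL/v
Step 3: 0.28 mL brought to 20.6 mL → factor 20.6/0.28 = 73.571
Step 4: 0.85 mL brought to 4650 μL → factor 4.65/0.85 = 5.4706
Step 5: 1.5 mL brought to 3.75 mL → factor 3.75/1.5 = 2.5
Step 6: 300 μL + 1.5 mL = 1800 μL total → factor 1800/300 = 6
Product of known-step factors = 51517
Overall factor = 5.00 mg/mL / (32.7 ng/mL) = 1.5291 × 10^5
Step-2 factor = 1.5291 × 10^5 / 51517 = 2.968
v = 950 μL / 2.968 = 320 μL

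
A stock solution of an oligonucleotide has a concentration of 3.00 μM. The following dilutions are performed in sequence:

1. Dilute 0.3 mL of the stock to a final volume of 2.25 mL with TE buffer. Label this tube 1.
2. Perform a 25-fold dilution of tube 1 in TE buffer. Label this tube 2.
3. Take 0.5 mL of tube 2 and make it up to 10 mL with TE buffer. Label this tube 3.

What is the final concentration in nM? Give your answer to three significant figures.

0.800 nM

Step 1: 0.3 mL brought to 2.25 mL → factor 2.25/0.3 = 7.5
Step 2: 25-fold → factor 25
Step 3: 0.5 mL brought to 10 mL → factor 10/0.5 = 20
Overall dilution factor = 7.5 × 25 × 20 = 3750
Final = 3.00 μM / 3750 = 0.0008000 μM = 0.800 nM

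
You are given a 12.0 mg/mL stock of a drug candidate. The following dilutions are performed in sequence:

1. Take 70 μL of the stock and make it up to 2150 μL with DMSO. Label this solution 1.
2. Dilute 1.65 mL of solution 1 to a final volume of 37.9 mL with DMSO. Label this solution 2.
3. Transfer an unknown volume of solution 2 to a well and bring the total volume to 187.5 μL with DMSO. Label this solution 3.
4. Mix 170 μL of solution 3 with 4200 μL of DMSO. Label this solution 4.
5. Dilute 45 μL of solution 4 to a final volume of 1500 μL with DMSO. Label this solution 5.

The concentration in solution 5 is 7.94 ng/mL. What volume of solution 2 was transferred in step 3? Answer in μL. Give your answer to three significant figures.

Step 1: 70 μL brought to 2150 μL → factor 2150/70 = 30.714
Step 2: 1.65 mL brought to 37.9 mL → factor 37.9/1.65 = 22.97
Step 3: v brought to 187.5 μL → factor = 187.5 μL/v
Step 4: 170 μL + 4200 μL = 4370 μL total → factor 4370/170 = 25.706
Step 5: 45 μL brought to 1500 μL → factor 1500/45 = 33.333
Product of known-step factors = 6.0451 × 10^5
Overall factor = 12.0 mg/mL / (7.94 ng/mL) = 1.5113 × 10^6
Step-3 factor = 1.5113 × 10^6 / 6.0451 × 10^5 = 2.5001
v = 187.5 μL / 2.5001 = 75.0 μL

75.0 μL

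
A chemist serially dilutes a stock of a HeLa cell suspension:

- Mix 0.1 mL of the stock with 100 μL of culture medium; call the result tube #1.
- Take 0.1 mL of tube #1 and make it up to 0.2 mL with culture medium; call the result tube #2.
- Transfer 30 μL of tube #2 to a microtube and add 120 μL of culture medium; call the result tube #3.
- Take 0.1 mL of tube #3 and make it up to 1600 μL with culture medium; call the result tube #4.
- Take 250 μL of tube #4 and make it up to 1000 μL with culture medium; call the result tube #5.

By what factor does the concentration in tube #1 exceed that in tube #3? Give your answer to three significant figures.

Step 1: 0.1 mL + 100 μL = 0.2 mL total → factor 0.2/0.1 = 2
Step 2: 0.1 mL brought to 0.2 mL → factor 0.2/0.1 = 2
Step 3: 30 μL + 120 μL = 150 μL total → factor 150/30 = 5
Dilution factor to tube #1 = 2; to tube #3 = 20
[tube #1]/[tube #3] = (factor to tube #3)/(factor to tube #1) = 20/2 = 10.0

10.0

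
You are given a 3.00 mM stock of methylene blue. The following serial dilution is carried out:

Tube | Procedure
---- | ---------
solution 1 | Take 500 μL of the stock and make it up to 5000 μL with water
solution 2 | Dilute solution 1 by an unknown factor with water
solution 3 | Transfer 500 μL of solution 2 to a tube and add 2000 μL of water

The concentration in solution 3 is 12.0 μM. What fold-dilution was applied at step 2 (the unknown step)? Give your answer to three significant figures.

5.00-fold

Step 1: 500 μL brought to 5000 μL → factor 5000/500 = 10
Step 2: unknown factor x
Step 3: 500 μL + 2000 μL = 2500 μL total → factor 2500/500 = 5
Product of known-step factors = 50
Overall factor = 3.00 mM / (12.0 μM) = 250
x = 250 / 50 = 5.00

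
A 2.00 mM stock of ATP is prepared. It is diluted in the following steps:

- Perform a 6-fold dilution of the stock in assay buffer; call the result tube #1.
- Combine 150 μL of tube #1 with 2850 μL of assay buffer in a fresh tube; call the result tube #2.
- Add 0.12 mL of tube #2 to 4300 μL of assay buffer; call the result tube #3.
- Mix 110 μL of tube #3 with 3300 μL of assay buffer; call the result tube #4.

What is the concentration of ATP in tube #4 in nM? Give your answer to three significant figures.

14.6 nM

Step 1: 6-fold → factor 6
Step 2: 150 μL + 2850 μL = 3000 μL total → factor 3000/150 = 20
Step 3: 0.12 mL + 4300 μL = 4.42 mL total → factor 4.42/0.12 = 36.833
Step 4: 110 μL + 3300 μL = 3410 μL total → factor 3410/110 = 31
Overall dilution factor = 6 × 20 × 36.833 × 31 = 1.3702 × 10^5
Final = 2.00 mM / 1.3702 × 10^5 = 1.460 × 10^-5 mM = 14.6 nM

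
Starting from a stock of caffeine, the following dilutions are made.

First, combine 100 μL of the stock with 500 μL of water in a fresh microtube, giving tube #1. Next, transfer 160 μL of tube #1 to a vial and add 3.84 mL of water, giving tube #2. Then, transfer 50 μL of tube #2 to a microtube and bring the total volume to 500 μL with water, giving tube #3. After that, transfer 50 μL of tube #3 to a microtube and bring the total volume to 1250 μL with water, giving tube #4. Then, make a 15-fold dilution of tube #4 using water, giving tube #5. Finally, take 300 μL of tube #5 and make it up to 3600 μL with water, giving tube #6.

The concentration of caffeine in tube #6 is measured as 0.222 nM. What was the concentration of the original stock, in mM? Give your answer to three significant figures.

1.50 mM

Step 1: 100 μL + 500 μL = 600 μL total → factor 600/100 = 6
Step 2: 160 μL + 3.84 mL = 4000 μL total → factor 4000/160 = 25
Step 3: 50 μL brought to 500 μL → factor 500/50 = 10
Step 4: 50 μL brought to 1250 μL → factor 1250/50 = 25
Step 5: 15-fold → factor 15
Step 6: 300 μL brought to 3600 μL → factor 3600/300 = 12
Overall dilution factor = 6 × 25 × 10 × 25 × 15 × 12 = 6.75 × 10^6
Stock = 0.222 nM × 6.75 × 10^6 = 1.498 × 10^6 nM = 1.50 mM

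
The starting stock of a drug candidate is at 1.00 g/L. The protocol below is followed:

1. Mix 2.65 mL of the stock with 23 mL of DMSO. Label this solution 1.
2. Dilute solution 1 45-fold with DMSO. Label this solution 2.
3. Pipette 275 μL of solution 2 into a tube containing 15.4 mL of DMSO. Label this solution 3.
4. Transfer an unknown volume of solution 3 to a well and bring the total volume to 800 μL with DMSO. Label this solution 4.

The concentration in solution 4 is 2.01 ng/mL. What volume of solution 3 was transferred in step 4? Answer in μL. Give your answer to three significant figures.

Step 1: 2.65 mL + 23 mL = 25.65 mL total → factor 25.65/2.65 = 9.6792
Step 2: 45-fold → factor 45
Step 3: 275 μL + 15.4 mL = 15675 μL total → factor 15675/275 = 57
Step 4: v brought to 800 μL → factor = 800 μL/v
Product of known-step factors = 24827
Overall factor = 1.00 g/L / (2.01 ng/mL) = 4.9751 × 10^5
Step-4 factor = 4.9751 × 10^5 / 24827 = 20.039
v = 800 μL / 20.039 = 39.9 μL

39.9 μL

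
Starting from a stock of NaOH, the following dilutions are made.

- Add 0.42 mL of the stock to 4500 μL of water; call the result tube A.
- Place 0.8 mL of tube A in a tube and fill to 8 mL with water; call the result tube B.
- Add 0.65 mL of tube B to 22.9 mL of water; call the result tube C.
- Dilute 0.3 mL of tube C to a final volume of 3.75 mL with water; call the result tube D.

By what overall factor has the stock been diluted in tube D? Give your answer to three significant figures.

Step 1: 0.42 mL + 4500 μL = 4.92 mL total → factor 4.92/0.42 = 11.714
Step 2: 0.8 mL brought to 8 mL → factor 8/0.8 = 10
Step 3: 0.65 mL + 22.9 mL = 23.55 mL total → factor 23.55/0.65 = 36.231
Step 4: 0.3 mL brought to 3.75 mL → factor 3.75/0.3 = 12.5
Overall dilution factor = 11.714 × 10 × 36.231 × 12.5 = 53052

5.31 × 10^4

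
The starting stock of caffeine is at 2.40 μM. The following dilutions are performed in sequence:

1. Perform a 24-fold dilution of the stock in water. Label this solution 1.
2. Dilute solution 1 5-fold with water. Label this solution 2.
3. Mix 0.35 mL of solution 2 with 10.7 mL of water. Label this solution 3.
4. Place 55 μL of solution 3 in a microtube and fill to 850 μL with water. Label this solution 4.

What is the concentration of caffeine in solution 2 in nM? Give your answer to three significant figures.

Step 1: 24-fold → factor 24
Step 2: 5-fold → factor 5
Dilution factor through solution 2 = 24 × 5 = 120
[solution 2] = 2.40 μM / 120 = 0.02000 μM = 20.0 nM

20.0 nM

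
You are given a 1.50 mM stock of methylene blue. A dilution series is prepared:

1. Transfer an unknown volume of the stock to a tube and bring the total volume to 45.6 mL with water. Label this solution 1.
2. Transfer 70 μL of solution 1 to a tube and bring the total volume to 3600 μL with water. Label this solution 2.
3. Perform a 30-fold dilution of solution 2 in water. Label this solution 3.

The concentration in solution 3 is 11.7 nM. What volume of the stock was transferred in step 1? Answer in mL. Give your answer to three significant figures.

0.549 mL

Step 1: v brought to 45.6 mL → factor = 45.6 mL/v
Step 2: 70 μL brought to 3600 μL → factor 3600/70 = 51.429
Step 3: 30-fold → factor 30
Product of known-step factors = 1542.9
Overall factor = 1.50 mM / (11.7 nM) = 1.2821 × 10^5
Step-1 factor = 1.2821 × 10^5 / 1542.9 = 83.096
v = 45.6 mL / 83.096 = 0.549 mL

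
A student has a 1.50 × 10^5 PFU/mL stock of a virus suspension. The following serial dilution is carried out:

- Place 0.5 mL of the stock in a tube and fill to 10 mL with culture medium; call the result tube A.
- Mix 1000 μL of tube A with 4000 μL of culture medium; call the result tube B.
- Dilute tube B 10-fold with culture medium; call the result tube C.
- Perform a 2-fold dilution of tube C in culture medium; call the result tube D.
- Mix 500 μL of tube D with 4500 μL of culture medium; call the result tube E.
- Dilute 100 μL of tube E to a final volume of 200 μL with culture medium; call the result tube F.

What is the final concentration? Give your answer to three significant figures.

3.75 PFU/mL

Step 1: 0.5 mL brought to 10 mL → factor 10/0.5 = 20
Step 2: 1000 μL + 4000 μL = 5000 μL total → factor 5000/1000 = 5
Step 3: 10-fold → factor 10
Step 4: 2-fold → factor 2
Step 5: 500 μL + 4500 μL = 5000 μL total → factor 5000/500 = 10
Step 6: 100 μL brought to 200 μL → factor 200/100 = 2
Overall dilution factor = 20 × 5 × 10 × 2 × 10 × 2 = 40000
Final = 1.50 × 10^5 PFU/mL / 40000 = 3.75 PFU/mL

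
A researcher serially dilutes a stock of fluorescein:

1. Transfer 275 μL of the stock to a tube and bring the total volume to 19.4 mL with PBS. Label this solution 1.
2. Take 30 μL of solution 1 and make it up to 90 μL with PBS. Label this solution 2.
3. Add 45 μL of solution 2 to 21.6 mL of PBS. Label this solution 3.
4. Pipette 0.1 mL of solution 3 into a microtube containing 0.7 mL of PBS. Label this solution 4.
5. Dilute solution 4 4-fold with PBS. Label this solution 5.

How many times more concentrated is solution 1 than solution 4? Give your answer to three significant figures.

1.15 × 10^4

Step 1: 275 μL brought to 19.4 mL → factor 19400/275 = 70.545
Step 2: 30 μL brought to 90 μL → factor 90/30 = 3
Step 3: 45 μL + 21.6 mL = 21645 μL total → factor 21645/45 = 481
Step 4: 0.1 mL + 0.7 mL = 0.8 mL total → factor 0.8/0.1 = 8
Dilution factor to solution 1 = 70.545; to solution 4 = 8.1438 × 10^5
[solution 1]/[solution 4] = (factor to solution 4)/(factor to solution 1) = 8.1438 × 10^5/70.545 = 1.15 × 10^4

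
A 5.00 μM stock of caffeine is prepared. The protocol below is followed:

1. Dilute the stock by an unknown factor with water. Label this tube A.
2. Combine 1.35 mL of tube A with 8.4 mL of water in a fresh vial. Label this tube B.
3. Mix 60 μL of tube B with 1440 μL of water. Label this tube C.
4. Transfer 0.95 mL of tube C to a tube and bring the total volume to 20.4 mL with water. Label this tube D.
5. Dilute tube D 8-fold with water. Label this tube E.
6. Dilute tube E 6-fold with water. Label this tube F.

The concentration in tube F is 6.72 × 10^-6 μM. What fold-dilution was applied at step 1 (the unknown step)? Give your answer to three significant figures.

4.00-fold

Step 1: unknown factor x
Step 2: 1.35 mL + 8.4 mL = 9.75 mL total → factor 9.75/1.35 = 7.2222
Step 3: 60 μL + 1440 μL = 1500 μL total → factor 1500/60 = 25
Step 4: 0.95 mL brought to 20.4 mL → factor 20.4/0.95 = 21.474
Step 5: 8-fold → factor 8
Step 6: 6-fold → factor 6
Product of known-step factors = 1.8611 × 10^5
Overall factor = 5.00 μM / (6.72 × 10^-6 μM) = 7.4405 × 10^5
x = 7.4405 × 10^5 / 1.8611 × 10^5 = 4.00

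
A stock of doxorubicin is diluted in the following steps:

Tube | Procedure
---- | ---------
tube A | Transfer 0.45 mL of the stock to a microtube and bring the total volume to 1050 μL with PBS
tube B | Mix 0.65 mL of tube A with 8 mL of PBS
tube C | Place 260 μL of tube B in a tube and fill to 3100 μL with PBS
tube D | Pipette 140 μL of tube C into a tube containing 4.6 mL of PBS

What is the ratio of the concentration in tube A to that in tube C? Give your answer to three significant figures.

159

Step 1: 0.45 mL brought to 1050 μL → factor 1.05/0.45 = 2.3333
Step 2: 0.65 mL + 8 mL = 8.65 mL total → factor 8.65/0.65 = 13.308
Step 3: 260 μL brought to 3100 μL → factor 3100/260 = 11.923
Dilution factor to tube A = 2.3333; to tube C = 370.23
[tube A]/[tube C] = (factor to tube C)/(factor to tube A) = 370.23/2.3333 = 159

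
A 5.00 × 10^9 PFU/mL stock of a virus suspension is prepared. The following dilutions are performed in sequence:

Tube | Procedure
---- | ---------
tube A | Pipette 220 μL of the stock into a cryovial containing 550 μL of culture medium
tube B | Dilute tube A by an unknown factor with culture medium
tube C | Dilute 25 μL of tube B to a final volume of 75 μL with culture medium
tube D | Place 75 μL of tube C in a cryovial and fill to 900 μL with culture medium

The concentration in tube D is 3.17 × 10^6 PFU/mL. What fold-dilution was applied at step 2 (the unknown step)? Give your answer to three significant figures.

12.5-fold

Step 1: 220 μL + 550 μL = 770 μL total → factor 770/220 = 3.5
Step 2: unknown factor x
Step 3: 25 μL brought to 75 μL → factor 75/25 = 3
Step 4: 75 μL brought to 900 μL → factor 900/75 = 12
Product of known-step factors = 126
Overall factor = 5.00 × 10^9 PFU/mL / (3.17 × 10^6 PFU/mL) = 1577.3
x = 1577.3 / 126 = 12.5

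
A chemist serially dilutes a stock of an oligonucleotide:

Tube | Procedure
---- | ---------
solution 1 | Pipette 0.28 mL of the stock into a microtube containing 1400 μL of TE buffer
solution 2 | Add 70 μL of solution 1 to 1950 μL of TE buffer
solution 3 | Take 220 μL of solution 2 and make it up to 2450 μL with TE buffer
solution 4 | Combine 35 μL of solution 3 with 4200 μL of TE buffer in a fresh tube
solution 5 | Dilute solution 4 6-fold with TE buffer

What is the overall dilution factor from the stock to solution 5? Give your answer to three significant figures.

Step 1: 0.28 mL + 1400 μL = 1.68 mL total → factor 1.68/0.28 = 6
Step 2: 70 μL + 1950 μL = 2020 μL total → factor 2020/70 = 28.857
Step 3: 220 μL brought to 2450 μL → factor 2450/220 = 11.136
Step 4: 35 μL + 4200 μL = 4235 μL total → factor 4235/35 = 121
Step 5: 6-fold → factor 6
Overall dilution factor = 6 × 28.857 × 11.136 × 121 × 6 = 1.3999 × 10^6

1.40 × 10^6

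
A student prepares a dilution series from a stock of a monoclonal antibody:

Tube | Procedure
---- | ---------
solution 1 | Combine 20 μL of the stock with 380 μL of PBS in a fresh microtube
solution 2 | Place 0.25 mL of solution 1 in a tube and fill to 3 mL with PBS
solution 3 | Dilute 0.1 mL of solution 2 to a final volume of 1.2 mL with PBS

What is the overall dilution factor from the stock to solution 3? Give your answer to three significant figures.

2.88 × 10^3

Step 1: 20 μL + 380 μL = 400 μL total → factor 400/20 = 20
Step 2: 0.25 mL brought to 3 mL → factor 3/0.25 = 12
Step 3: 0.1 mL brought to 1.2 mL → factor 1.2/0.1 = 12
Overall dilution factor = 20 × 12 × 12 = 2880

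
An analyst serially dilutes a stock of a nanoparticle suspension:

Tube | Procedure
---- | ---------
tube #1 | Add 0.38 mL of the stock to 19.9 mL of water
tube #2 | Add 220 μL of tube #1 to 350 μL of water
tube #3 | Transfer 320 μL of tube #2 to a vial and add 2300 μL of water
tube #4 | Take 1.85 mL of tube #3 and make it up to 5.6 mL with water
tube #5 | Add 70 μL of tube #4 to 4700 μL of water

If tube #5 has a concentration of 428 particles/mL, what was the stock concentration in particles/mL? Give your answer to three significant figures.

Step 1: 0.38 mL + 19.9 mL = 20.28 mL total → factor 20.28/0.38 = 53.368
Step 2: 220 μL + 350 μL = 570 μL total → factor 570/220 = 2.5909
Step 3: 320 μL + 2300 μL = 2620 μL total → factor 2620/320 = 8.1875
Step 4: 1.85 mL brought to 5.6 mL → factor 5.6/1.85 = 3.027
Step 5: 70 μL + 4700 μL = 4770 μL total → factor 4770/70 = 68.143
Overall dilution factor = 53.368 × 2.5909 × 8.1875 × 3.027 × 68.143 = 2.3352 × 10^5
Stock = 428 particles/mL × 2.3352 × 10^5 = 9.99 × 10^7 particles/mL

9.99 × 10^7 particles/mL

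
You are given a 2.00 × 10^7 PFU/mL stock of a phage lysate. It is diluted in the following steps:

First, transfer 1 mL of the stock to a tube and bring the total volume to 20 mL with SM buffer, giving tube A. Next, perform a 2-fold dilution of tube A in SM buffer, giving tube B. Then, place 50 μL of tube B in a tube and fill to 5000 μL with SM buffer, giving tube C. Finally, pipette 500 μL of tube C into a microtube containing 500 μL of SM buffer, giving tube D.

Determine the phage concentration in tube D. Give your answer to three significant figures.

Step 1: 1 mL brought to 20 mL → factor 20/1 = 20
Step 2: 2-fold → factor 2
Step 3: 50 μL brought to 5000 μL → factor 5000/50 = 100
Step 4: 500 μL + 500 μL = 1000 μL total → factor 1000/500 = 2
Overall dilution factor = 20 × 2 × 100 × 2 = 8000
Final = 2.00 × 10^7 PFU/mL / 8000 = 2.50 × 10^3 PFU/mL

2.50 × 10^3 PFU/mL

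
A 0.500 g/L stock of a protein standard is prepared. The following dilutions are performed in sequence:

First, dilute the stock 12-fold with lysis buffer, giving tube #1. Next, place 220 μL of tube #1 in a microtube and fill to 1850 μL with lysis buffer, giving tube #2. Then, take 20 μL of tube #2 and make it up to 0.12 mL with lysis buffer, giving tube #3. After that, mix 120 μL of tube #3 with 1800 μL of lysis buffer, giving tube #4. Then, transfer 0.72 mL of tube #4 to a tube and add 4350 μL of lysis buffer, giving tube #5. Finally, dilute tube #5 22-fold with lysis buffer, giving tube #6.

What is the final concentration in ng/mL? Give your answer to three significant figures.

0.333 ng/mL

Step 1: 12-fold → factor 12
Step 2: 220 μL brought to 1850 μL → factor 1850/220 = 8.4091
Step 3: 20 μL brought to 0.12 mL → factor 120/20 = 6
Step 4: 120 μL + 1800 μL = 1920 μL total → factor 1920/120 = 16
Step 5: 0.72 mL + 4350 μL = 5.07 mL total → factor 5.07/0.72 = 7.0417
Step 6: 22-fold → factor 22
Overall dilution factor = 12 × 8.4091 × 6 × 16 × 7.0417 × 22 = 1.5007 × 10^6
Final = 0.500 g/L / 1.5007 × 10^6 = 3.332 × 10^-7 g/L = 0.333 ng/mL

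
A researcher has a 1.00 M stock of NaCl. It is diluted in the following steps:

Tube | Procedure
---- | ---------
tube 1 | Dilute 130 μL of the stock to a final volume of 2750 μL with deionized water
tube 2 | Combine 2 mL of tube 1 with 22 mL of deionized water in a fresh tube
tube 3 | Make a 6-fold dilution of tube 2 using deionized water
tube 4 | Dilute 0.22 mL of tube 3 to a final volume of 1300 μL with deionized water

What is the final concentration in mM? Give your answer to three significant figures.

Step 1: 130 μL brought to 2750 μL → factor 2750/130 = 21.154
Step 2: 2 mL + 22 mL = 24 mL total → factor 24/2 = 12
Step 3: 6-fold → factor 6
Step 4: 0.22 mL brought to 1300 μL → factor 1.3/0.22 = 5.9091
Overall dilution factor = 21.154 × 12 × 6 × 5.9091 = 9000
Final = 1.00 M / 9000 = 0.0001111 M = 0.111 mM

0.111 mM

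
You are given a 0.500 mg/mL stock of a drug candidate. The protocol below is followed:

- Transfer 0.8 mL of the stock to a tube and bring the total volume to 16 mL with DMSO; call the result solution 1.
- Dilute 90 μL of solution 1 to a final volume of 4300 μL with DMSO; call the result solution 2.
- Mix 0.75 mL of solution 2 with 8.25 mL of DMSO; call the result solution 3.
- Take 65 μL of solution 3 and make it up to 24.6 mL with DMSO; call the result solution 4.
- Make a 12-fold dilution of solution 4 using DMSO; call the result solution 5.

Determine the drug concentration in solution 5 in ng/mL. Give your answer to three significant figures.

0.00960 ng/mL

Step 1: 0.8 mL brought to 16 mL → factor 16/0.8 = 20
Step 2: 90 μL brought to 4300 μL → factor 4300/90 = 47.778
Step 3: 0.75 mL + 8.25 mL = 9 mL total → factor 9/0.75 = 12
Step 4: 65 μL brought to 24.6 mL → factor 24600/65 = 378.46
Step 5: 12-fold → factor 12
Overall dilution factor = 20 × 47.778 × 12 × 378.46 × 12 = 5.2076 × 10^7
Final = 0.500 mg/mL / 5.2076 × 10^7 = 9.601 × 10^-9 mg/mL = 0.00960 ng/mL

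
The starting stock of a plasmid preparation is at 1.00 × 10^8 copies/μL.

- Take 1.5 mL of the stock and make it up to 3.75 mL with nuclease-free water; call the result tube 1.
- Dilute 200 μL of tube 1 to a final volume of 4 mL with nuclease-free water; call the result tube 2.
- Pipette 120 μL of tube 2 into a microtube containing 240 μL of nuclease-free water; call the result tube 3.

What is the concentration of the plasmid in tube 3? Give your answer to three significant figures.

6.67 × 10^5 copies/μL

Step 1: 1.5 mL brought to 3.75 mL → factor 3.75/1.5 = 2.5
Step 2: 200 μL brought to 4 mL → factor 4000/200 = 20
Step 3: 120 μL + 240 μL = 360 μL total → factor 360/120 = 3
Overall dilution factor = 2.5 × 20 × 3 = 150
Final = 1.00 × 10^8 copies/μL / 150 = 6.67 × 10^5 copies/μL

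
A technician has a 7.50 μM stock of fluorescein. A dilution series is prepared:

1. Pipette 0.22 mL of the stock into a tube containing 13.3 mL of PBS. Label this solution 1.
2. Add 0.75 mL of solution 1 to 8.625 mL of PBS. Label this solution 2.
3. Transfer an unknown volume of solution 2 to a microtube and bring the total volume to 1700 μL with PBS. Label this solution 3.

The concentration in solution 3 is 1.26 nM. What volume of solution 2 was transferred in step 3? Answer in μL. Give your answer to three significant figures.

Step 1: 0.22 mL + 13.3 mL = 13.52 mL total → factor 13.52/0.22 = 61.455
Step 2: 0.75 mL + 8.625 mL = 9.375 mL total → factor 9.375/0.75 = 12.5
Step 3: v brought to 1700 μL → factor = 1700 μL/v
Product of known-step factors = 768.18
Overall factor = 7.50 μM / (1.26 nM) = 5952.4
Step-3 factor = 5952.4 / 768.18 = 7.7487
v = 1700 μL / 7.7487 = 219 μL

219 μL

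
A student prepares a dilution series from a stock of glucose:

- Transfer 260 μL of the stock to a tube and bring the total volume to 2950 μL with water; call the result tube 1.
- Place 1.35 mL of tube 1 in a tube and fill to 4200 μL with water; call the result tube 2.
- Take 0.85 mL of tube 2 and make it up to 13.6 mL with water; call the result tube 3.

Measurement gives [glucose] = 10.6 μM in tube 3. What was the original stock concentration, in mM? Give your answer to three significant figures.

Step 1: 260 μL brought to 2950 μL → factor 2950/260 = 11.346
Step 2: 1.35 mL brought to 4200 μL → factor 4.2/1.35 = 3.1111
Step 3: 0.85 mL brought to 13.6 mL → factor 13.6/0.85 = 16
Overall dilution factor = 11.346 × 3.1111 × 16 = 564.79
Stock = 10.6 μM × 564.79 = 5987 μM = 5.99 mM

5.99 mM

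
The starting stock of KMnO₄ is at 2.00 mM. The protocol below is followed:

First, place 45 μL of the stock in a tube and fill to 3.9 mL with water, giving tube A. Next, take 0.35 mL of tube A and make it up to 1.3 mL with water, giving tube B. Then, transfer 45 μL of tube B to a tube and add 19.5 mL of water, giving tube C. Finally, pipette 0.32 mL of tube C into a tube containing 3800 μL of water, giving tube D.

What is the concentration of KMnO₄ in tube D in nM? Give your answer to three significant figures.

Step 1: 45 μL brought to 3.9 mL → factor 3900/45 = 86.667
Step 2: 0.35 mL brought to 1.3 mL → factor 1.3/0.35 = 3.7143
Step 3: 45 μL + 19.5 mL = 19545 μL total → factor 19545/45 = 434.33
Step 4: 0.32 mL + 3800 μL = 4.12 mL total → factor 4.12/0.32 = 12.875
Overall dilution factor = 86.667 × 3.7143 × 434.33 × 12.875 = 1.8001 × 10^6
Final = 2.00 mM / 1.8001 × 10^6 = 1.111 × 10^-6 mM = 1.11 nM

1.11 nM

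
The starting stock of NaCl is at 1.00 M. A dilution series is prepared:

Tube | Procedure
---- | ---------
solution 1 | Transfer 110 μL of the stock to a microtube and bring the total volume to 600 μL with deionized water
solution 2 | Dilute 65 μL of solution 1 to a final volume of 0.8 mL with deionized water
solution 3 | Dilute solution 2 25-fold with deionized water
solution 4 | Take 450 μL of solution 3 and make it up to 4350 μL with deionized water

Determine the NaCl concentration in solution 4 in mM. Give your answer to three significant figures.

0.0616 mM

Step 1: 110 μL brought to 600 μL → factor 600/110 = 5.4545
Step 2: 65 μL brought to 0.8 mL → factor 800/65 = 12.308
Step 3: 25-fold → factor 25
Step 4: 450 μL brought to 4350 μL → factor 4350/450 = 9.6667
Overall dilution factor = 5.4545 × 12.308 × 25 × 9.6667 = 16224
Final = 1.00 M / 16224 = 6.164 × 10^-5 M = 0.0616 mM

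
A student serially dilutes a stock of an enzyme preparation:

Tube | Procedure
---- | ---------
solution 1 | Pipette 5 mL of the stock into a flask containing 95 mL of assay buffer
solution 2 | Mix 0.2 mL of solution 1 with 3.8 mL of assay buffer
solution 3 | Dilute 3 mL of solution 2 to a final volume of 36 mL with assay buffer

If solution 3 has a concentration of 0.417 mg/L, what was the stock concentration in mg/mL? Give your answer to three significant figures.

2.00 mg/mL

Step 1: 5 mL + 95 mL = 100 mL total → factor 100/5 = 20
Step 2: 0.2 mL + 3.8 mL = 4 mL total → factor 4/0.2 = 20
Step 3: 3 mL brought to 36 mL → factor 36/3 = 12
Overall dilution factor = 20 × 20 × 12 = 4800
Stock = 0.417 mg/L × 4800 = 2002 mg/L = 2.00 mg/mL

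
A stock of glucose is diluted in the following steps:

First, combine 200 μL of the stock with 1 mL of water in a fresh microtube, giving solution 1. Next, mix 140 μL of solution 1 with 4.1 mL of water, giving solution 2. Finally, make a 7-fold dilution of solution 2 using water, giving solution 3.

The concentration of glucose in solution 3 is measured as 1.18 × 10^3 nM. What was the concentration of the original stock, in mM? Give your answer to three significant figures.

Step 1: 200 μL + 1 mL = 1200 μL total → factor 1200/200 = 6
Step 2: 140 μL + 4.1 mL = 4240 μL total → factor 4240/140 = 30.286
Step 3: 7-fold → factor 7
Overall dilution factor = 6 × 30.286 × 7 = 1272
Stock = 1.18 × 10^3 nM × 1272 = 1.501 × 10^6 nM = 1.50 mM

1.50 mM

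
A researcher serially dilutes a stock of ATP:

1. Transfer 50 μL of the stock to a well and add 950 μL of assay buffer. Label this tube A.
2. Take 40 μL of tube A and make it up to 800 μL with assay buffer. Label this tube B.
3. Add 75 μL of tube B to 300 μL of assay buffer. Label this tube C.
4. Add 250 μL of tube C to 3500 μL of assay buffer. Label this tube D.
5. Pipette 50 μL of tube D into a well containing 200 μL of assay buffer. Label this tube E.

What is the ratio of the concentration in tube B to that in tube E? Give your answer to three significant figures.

375

Step 1: 50 μL + 950 μL = 1000 μL total → factor 1000/50 = 20
Step 2: 40 μL brought to 800 μL → factor 800/40 = 20
Step 3: 75 μL + 300 μL = 375 μL total → factor 375/75 = 5
Step 4: 250 μL + 3500 μL = 3750 μL total → factor 3750/250 = 15
Step 5: 50 μL + 200 μL = 250 μL total → factor 250/50 = 5
Dilution factor to tube B = 400; to tube E = 1.5 × 10^5
[tube B]/[tube E] = (factor to tube E)/(factor to tube B) = 1.5 × 10^5/400 = 375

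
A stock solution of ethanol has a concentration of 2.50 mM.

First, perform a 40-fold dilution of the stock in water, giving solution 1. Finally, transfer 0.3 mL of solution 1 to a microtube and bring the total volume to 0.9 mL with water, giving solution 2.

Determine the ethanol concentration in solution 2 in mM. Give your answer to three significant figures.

Step 1: 40-fold → factor 40
Step 2: 0.3 mL brought to 0.9 mL → factor 0.9/0.3 = 3
Overall dilution factor = 40 × 3 = 120
Final = 2.50 mM / 120 = 0.0208 mM

0.0208 mM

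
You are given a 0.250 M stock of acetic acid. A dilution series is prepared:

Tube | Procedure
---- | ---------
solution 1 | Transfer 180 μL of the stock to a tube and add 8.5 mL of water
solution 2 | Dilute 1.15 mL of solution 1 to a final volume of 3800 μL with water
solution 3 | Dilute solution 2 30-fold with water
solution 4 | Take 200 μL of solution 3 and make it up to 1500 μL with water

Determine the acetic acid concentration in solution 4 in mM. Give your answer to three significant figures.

0.00697 mM

Step 1: 180 μL + 8.5 mL = 8680 μL total → factor 8680/180 = 48.222
Step 2: 1.15 mL brought to 3800 μL → factor 3.8/1.15 = 3.3043
Step 3: 30-fold → factor 30
Step 4: 200 μL brought to 1500 μL → factor 1500/200 = 7.5
Overall dilution factor = 48.222 × 3.3043 × 30 × 7.5 = 35852
Final = 0.250 M / 35852 = 6.973 × 10^-6 M = 0.00697 mM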